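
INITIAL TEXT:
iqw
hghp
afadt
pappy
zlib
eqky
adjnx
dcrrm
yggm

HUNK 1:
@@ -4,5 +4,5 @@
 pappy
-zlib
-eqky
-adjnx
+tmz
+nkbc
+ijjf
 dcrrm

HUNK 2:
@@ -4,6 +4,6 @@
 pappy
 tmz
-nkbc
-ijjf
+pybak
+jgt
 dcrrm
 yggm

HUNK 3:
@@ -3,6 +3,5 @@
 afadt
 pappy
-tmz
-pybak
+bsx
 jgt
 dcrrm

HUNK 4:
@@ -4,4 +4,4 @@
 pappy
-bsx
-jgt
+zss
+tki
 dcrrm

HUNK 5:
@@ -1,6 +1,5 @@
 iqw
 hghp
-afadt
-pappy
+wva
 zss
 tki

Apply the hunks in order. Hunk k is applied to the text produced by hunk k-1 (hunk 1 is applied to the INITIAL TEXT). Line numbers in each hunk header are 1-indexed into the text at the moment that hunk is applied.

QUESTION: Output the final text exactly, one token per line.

Hunk 1: at line 4 remove [zlib,eqky,adjnx] add [tmz,nkbc,ijjf] -> 9 lines: iqw hghp afadt pappy tmz nkbc ijjf dcrrm yggm
Hunk 2: at line 4 remove [nkbc,ijjf] add [pybak,jgt] -> 9 lines: iqw hghp afadt pappy tmz pybak jgt dcrrm yggm
Hunk 3: at line 3 remove [tmz,pybak] add [bsx] -> 8 lines: iqw hghp afadt pappy bsx jgt dcrrm yggm
Hunk 4: at line 4 remove [bsx,jgt] add [zss,tki] -> 8 lines: iqw hghp afadt pappy zss tki dcrrm yggm
Hunk 5: at line 1 remove [afadt,pappy] add [wva] -> 7 lines: iqw hghp wva zss tki dcrrm yggm

Answer: iqw
hghp
wva
zss
tki
dcrrm
yggm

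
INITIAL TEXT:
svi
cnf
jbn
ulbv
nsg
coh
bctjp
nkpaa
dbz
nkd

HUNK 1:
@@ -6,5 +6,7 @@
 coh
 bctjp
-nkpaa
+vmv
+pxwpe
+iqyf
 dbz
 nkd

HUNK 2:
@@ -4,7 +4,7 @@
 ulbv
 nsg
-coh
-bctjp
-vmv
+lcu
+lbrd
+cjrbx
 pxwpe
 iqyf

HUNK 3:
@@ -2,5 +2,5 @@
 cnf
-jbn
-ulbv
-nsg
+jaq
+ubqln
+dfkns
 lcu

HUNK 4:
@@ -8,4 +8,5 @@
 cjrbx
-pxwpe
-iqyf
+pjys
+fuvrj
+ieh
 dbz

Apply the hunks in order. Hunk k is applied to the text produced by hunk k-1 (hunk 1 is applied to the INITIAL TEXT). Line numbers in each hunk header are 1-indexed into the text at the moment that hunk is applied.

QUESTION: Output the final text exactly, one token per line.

Answer: svi
cnf
jaq
ubqln
dfkns
lcu
lbrd
cjrbx
pjys
fuvrj
ieh
dbz
nkd

Derivation:
Hunk 1: at line 6 remove [nkpaa] add [vmv,pxwpe,iqyf] -> 12 lines: svi cnf jbn ulbv nsg coh bctjp vmv pxwpe iqyf dbz nkd
Hunk 2: at line 4 remove [coh,bctjp,vmv] add [lcu,lbrd,cjrbx] -> 12 lines: svi cnf jbn ulbv nsg lcu lbrd cjrbx pxwpe iqyf dbz nkd
Hunk 3: at line 2 remove [jbn,ulbv,nsg] add [jaq,ubqln,dfkns] -> 12 lines: svi cnf jaq ubqln dfkns lcu lbrd cjrbx pxwpe iqyf dbz nkd
Hunk 4: at line 8 remove [pxwpe,iqyf] add [pjys,fuvrj,ieh] -> 13 lines: svi cnf jaq ubqln dfkns lcu lbrd cjrbx pjys fuvrj ieh dbz nkd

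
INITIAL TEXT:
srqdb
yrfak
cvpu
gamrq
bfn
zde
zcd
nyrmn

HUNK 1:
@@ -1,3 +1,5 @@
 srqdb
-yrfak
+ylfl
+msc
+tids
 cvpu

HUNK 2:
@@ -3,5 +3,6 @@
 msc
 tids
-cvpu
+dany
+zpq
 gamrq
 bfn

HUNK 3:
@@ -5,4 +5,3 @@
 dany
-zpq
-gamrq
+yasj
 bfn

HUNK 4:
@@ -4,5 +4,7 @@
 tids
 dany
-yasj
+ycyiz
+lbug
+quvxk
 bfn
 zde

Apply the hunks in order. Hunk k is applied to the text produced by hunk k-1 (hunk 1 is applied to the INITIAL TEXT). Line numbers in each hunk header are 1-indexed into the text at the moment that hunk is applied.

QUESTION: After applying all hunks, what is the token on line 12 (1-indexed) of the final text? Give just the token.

Hunk 1: at line 1 remove [yrfak] add [ylfl,msc,tids] -> 10 lines: srqdb ylfl msc tids cvpu gamrq bfn zde zcd nyrmn
Hunk 2: at line 3 remove [cvpu] add [dany,zpq] -> 11 lines: srqdb ylfl msc tids dany zpq gamrq bfn zde zcd nyrmn
Hunk 3: at line 5 remove [zpq,gamrq] add [yasj] -> 10 lines: srqdb ylfl msc tids dany yasj bfn zde zcd nyrmn
Hunk 4: at line 4 remove [yasj] add [ycyiz,lbug,quvxk] -> 12 lines: srqdb ylfl msc tids dany ycyiz lbug quvxk bfn zde zcd nyrmn
Final line 12: nyrmn

Answer: nyrmn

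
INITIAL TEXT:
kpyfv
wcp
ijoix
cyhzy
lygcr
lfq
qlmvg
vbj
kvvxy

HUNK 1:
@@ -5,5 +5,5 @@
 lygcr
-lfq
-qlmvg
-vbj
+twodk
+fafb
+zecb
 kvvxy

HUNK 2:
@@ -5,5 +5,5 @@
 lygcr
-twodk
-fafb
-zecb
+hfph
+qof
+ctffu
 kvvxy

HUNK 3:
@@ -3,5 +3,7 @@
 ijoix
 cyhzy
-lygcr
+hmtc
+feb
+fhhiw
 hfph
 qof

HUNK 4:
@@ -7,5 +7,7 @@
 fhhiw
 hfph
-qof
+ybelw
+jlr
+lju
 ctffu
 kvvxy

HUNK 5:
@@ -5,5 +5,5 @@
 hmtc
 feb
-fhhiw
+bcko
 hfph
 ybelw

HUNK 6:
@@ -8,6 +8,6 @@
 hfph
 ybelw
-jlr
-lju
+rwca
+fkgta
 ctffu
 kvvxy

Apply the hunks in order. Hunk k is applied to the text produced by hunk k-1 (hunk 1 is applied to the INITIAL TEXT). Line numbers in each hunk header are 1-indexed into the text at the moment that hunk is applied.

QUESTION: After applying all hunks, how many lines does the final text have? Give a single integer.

Answer: 13

Derivation:
Hunk 1: at line 5 remove [lfq,qlmvg,vbj] add [twodk,fafb,zecb] -> 9 lines: kpyfv wcp ijoix cyhzy lygcr twodk fafb zecb kvvxy
Hunk 2: at line 5 remove [twodk,fafb,zecb] add [hfph,qof,ctffu] -> 9 lines: kpyfv wcp ijoix cyhzy lygcr hfph qof ctffu kvvxy
Hunk 3: at line 3 remove [lygcr] add [hmtc,feb,fhhiw] -> 11 lines: kpyfv wcp ijoix cyhzy hmtc feb fhhiw hfph qof ctffu kvvxy
Hunk 4: at line 7 remove [qof] add [ybelw,jlr,lju] -> 13 lines: kpyfv wcp ijoix cyhzy hmtc feb fhhiw hfph ybelw jlr lju ctffu kvvxy
Hunk 5: at line 5 remove [fhhiw] add [bcko] -> 13 lines: kpyfv wcp ijoix cyhzy hmtc feb bcko hfph ybelw jlr lju ctffu kvvxy
Hunk 6: at line 8 remove [jlr,lju] add [rwca,fkgta] -> 13 lines: kpyfv wcp ijoix cyhzy hmtc feb bcko hfph ybelw rwca fkgta ctffu kvvxy
Final line count: 13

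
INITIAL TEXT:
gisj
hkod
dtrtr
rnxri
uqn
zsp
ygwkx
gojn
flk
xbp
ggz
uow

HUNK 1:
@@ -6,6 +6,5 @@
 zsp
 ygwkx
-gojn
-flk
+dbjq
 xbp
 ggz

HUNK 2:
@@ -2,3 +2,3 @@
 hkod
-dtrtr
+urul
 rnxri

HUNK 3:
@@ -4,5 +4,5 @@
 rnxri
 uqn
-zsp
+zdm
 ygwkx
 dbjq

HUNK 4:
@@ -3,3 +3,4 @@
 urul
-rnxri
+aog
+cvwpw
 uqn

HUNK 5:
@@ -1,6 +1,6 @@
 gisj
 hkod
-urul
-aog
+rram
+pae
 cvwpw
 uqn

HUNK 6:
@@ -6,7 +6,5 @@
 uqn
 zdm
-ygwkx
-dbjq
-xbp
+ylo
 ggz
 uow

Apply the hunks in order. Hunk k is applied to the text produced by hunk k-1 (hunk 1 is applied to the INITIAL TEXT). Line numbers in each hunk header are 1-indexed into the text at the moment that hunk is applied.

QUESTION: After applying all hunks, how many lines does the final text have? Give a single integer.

Hunk 1: at line 6 remove [gojn,flk] add [dbjq] -> 11 lines: gisj hkod dtrtr rnxri uqn zsp ygwkx dbjq xbp ggz uow
Hunk 2: at line 2 remove [dtrtr] add [urul] -> 11 lines: gisj hkod urul rnxri uqn zsp ygwkx dbjq xbp ggz uow
Hunk 3: at line 4 remove [zsp] add [zdm] -> 11 lines: gisj hkod urul rnxri uqn zdm ygwkx dbjq xbp ggz uow
Hunk 4: at line 3 remove [rnxri] add [aog,cvwpw] -> 12 lines: gisj hkod urul aog cvwpw uqn zdm ygwkx dbjq xbp ggz uow
Hunk 5: at line 1 remove [urul,aog] add [rram,pae] -> 12 lines: gisj hkod rram pae cvwpw uqn zdm ygwkx dbjq xbp ggz uow
Hunk 6: at line 6 remove [ygwkx,dbjq,xbp] add [ylo] -> 10 lines: gisj hkod rram pae cvwpw uqn zdm ylo ggz uow
Final line count: 10

Answer: 10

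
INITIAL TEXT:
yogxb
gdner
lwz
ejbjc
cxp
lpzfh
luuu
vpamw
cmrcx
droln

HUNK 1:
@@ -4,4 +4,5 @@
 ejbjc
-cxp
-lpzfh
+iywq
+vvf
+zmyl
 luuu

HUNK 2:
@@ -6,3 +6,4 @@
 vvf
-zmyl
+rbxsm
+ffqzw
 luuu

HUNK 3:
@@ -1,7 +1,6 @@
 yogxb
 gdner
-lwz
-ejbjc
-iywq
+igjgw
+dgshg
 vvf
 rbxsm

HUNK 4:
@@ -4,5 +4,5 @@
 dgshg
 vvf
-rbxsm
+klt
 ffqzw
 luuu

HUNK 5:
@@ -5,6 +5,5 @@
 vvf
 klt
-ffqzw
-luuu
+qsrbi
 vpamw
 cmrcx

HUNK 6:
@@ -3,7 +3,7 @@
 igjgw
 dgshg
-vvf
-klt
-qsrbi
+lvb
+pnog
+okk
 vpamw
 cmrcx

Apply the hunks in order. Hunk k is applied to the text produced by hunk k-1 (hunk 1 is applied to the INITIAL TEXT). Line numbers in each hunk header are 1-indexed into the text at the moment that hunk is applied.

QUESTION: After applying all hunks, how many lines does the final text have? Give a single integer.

Hunk 1: at line 4 remove [cxp,lpzfh] add [iywq,vvf,zmyl] -> 11 lines: yogxb gdner lwz ejbjc iywq vvf zmyl luuu vpamw cmrcx droln
Hunk 2: at line 6 remove [zmyl] add [rbxsm,ffqzw] -> 12 lines: yogxb gdner lwz ejbjc iywq vvf rbxsm ffqzw luuu vpamw cmrcx droln
Hunk 3: at line 1 remove [lwz,ejbjc,iywq] add [igjgw,dgshg] -> 11 lines: yogxb gdner igjgw dgshg vvf rbxsm ffqzw luuu vpamw cmrcx droln
Hunk 4: at line 4 remove [rbxsm] add [klt] -> 11 lines: yogxb gdner igjgw dgshg vvf klt ffqzw luuu vpamw cmrcx droln
Hunk 5: at line 5 remove [ffqzw,luuu] add [qsrbi] -> 10 lines: yogxb gdner igjgw dgshg vvf klt qsrbi vpamw cmrcx droln
Hunk 6: at line 3 remove [vvf,klt,qsrbi] add [lvb,pnog,okk] -> 10 lines: yogxb gdner igjgw dgshg lvb pnog okk vpamw cmrcx droln
Final line count: 10

Answer: 10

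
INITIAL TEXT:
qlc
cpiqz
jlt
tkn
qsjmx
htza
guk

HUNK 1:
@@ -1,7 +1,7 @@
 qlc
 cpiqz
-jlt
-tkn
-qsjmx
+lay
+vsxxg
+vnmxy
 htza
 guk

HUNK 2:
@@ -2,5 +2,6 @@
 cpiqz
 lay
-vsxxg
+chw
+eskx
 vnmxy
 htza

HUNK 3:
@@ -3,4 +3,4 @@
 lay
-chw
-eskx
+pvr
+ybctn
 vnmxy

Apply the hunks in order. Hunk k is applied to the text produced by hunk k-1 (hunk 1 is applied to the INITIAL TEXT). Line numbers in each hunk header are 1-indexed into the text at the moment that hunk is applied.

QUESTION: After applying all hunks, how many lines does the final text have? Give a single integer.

Hunk 1: at line 1 remove [jlt,tkn,qsjmx] add [lay,vsxxg,vnmxy] -> 7 lines: qlc cpiqz lay vsxxg vnmxy htza guk
Hunk 2: at line 2 remove [vsxxg] add [chw,eskx] -> 8 lines: qlc cpiqz lay chw eskx vnmxy htza guk
Hunk 3: at line 3 remove [chw,eskx] add [pvr,ybctn] -> 8 lines: qlc cpiqz lay pvr ybctn vnmxy htza guk
Final line count: 8

Answer: 8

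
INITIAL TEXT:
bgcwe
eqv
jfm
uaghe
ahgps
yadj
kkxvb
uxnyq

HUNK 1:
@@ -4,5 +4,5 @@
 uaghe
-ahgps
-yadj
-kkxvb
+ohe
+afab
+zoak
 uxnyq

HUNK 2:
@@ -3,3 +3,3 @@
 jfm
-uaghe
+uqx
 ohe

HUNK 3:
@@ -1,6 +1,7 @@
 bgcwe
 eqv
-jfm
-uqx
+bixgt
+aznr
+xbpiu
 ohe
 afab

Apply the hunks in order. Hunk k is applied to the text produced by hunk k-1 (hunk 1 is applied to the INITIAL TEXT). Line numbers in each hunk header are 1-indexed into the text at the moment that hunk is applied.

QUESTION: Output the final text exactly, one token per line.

Hunk 1: at line 4 remove [ahgps,yadj,kkxvb] add [ohe,afab,zoak] -> 8 lines: bgcwe eqv jfm uaghe ohe afab zoak uxnyq
Hunk 2: at line 3 remove [uaghe] add [uqx] -> 8 lines: bgcwe eqv jfm uqx ohe afab zoak uxnyq
Hunk 3: at line 1 remove [jfm,uqx] add [bixgt,aznr,xbpiu] -> 9 lines: bgcwe eqv bixgt aznr xbpiu ohe afab zoak uxnyq

Answer: bgcwe
eqv
bixgt
aznr
xbpiu
ohe
afab
zoak
uxnyq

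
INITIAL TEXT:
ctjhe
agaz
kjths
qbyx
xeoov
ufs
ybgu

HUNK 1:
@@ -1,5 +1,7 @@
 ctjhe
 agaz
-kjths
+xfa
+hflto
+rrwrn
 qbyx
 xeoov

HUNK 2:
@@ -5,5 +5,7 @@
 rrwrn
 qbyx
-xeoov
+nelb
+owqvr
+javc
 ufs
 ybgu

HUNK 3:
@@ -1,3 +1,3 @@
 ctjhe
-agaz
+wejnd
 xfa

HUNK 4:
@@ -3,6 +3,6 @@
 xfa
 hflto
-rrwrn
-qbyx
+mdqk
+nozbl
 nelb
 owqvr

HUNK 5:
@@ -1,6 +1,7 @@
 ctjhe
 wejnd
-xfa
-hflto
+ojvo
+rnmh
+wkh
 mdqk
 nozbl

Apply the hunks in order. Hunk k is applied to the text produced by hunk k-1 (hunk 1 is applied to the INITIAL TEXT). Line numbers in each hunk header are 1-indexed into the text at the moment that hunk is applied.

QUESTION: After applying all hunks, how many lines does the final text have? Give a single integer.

Hunk 1: at line 1 remove [kjths] add [xfa,hflto,rrwrn] -> 9 lines: ctjhe agaz xfa hflto rrwrn qbyx xeoov ufs ybgu
Hunk 2: at line 5 remove [xeoov] add [nelb,owqvr,javc] -> 11 lines: ctjhe agaz xfa hflto rrwrn qbyx nelb owqvr javc ufs ybgu
Hunk 3: at line 1 remove [agaz] add [wejnd] -> 11 lines: ctjhe wejnd xfa hflto rrwrn qbyx nelb owqvr javc ufs ybgu
Hunk 4: at line 3 remove [rrwrn,qbyx] add [mdqk,nozbl] -> 11 lines: ctjhe wejnd xfa hflto mdqk nozbl nelb owqvr javc ufs ybgu
Hunk 5: at line 1 remove [xfa,hflto] add [ojvo,rnmh,wkh] -> 12 lines: ctjhe wejnd ojvo rnmh wkh mdqk nozbl nelb owqvr javc ufs ybgu
Final line count: 12

Answer: 12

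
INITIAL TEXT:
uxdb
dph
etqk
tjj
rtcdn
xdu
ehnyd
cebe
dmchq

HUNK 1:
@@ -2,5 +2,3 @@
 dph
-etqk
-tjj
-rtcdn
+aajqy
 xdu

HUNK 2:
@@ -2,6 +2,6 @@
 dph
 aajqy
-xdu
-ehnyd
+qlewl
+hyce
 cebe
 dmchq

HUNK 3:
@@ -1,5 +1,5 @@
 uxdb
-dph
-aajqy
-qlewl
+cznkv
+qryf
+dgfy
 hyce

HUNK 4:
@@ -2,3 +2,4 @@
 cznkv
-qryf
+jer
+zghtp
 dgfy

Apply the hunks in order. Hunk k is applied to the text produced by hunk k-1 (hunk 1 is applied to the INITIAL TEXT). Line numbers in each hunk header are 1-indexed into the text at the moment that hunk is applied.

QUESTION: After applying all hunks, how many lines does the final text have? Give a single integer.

Answer: 8

Derivation:
Hunk 1: at line 2 remove [etqk,tjj,rtcdn] add [aajqy] -> 7 lines: uxdb dph aajqy xdu ehnyd cebe dmchq
Hunk 2: at line 2 remove [xdu,ehnyd] add [qlewl,hyce] -> 7 lines: uxdb dph aajqy qlewl hyce cebe dmchq
Hunk 3: at line 1 remove [dph,aajqy,qlewl] add [cznkv,qryf,dgfy] -> 7 lines: uxdb cznkv qryf dgfy hyce cebe dmchq
Hunk 4: at line 2 remove [qryf] add [jer,zghtp] -> 8 lines: uxdb cznkv jer zghtp dgfy hyce cebe dmchq
Final line count: 8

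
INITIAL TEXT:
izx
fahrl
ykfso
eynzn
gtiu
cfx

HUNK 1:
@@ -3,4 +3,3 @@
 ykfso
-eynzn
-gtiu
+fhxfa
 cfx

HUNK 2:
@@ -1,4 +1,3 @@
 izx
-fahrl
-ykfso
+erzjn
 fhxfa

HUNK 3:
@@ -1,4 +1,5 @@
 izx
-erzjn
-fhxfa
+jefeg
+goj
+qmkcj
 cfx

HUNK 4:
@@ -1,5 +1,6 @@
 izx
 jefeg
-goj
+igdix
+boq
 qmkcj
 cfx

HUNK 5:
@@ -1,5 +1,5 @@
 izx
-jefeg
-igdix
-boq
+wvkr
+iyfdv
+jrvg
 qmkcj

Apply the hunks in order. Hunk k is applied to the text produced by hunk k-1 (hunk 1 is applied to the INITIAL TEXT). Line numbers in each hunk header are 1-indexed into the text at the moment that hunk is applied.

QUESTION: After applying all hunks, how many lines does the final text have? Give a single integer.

Answer: 6

Derivation:
Hunk 1: at line 3 remove [eynzn,gtiu] add [fhxfa] -> 5 lines: izx fahrl ykfso fhxfa cfx
Hunk 2: at line 1 remove [fahrl,ykfso] add [erzjn] -> 4 lines: izx erzjn fhxfa cfx
Hunk 3: at line 1 remove [erzjn,fhxfa] add [jefeg,goj,qmkcj] -> 5 lines: izx jefeg goj qmkcj cfx
Hunk 4: at line 1 remove [goj] add [igdix,boq] -> 6 lines: izx jefeg igdix boq qmkcj cfx
Hunk 5: at line 1 remove [jefeg,igdix,boq] add [wvkr,iyfdv,jrvg] -> 6 lines: izx wvkr iyfdv jrvg qmkcj cfx
Final line count: 6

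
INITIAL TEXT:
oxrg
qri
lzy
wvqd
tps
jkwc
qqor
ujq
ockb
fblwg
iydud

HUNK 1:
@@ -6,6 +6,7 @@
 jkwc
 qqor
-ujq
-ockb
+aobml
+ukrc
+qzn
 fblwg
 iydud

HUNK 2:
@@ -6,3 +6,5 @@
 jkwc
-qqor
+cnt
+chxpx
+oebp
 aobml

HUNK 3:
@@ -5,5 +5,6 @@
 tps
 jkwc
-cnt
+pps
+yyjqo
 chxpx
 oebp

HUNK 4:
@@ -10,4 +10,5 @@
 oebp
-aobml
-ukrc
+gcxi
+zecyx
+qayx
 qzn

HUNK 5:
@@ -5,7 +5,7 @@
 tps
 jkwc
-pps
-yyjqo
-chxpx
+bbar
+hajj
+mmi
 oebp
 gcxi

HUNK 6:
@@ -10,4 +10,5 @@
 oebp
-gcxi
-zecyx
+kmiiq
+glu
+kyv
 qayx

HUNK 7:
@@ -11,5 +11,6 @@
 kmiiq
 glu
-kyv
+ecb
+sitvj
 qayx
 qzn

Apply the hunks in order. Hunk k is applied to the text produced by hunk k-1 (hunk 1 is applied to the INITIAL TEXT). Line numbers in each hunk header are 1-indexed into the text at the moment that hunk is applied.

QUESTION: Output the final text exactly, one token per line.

Answer: oxrg
qri
lzy
wvqd
tps
jkwc
bbar
hajj
mmi
oebp
kmiiq
glu
ecb
sitvj
qayx
qzn
fblwg
iydud

Derivation:
Hunk 1: at line 6 remove [ujq,ockb] add [aobml,ukrc,qzn] -> 12 lines: oxrg qri lzy wvqd tps jkwc qqor aobml ukrc qzn fblwg iydud
Hunk 2: at line 6 remove [qqor] add [cnt,chxpx,oebp] -> 14 lines: oxrg qri lzy wvqd tps jkwc cnt chxpx oebp aobml ukrc qzn fblwg iydud
Hunk 3: at line 5 remove [cnt] add [pps,yyjqo] -> 15 lines: oxrg qri lzy wvqd tps jkwc pps yyjqo chxpx oebp aobml ukrc qzn fblwg iydud
Hunk 4: at line 10 remove [aobml,ukrc] add [gcxi,zecyx,qayx] -> 16 lines: oxrg qri lzy wvqd tps jkwc pps yyjqo chxpx oebp gcxi zecyx qayx qzn fblwg iydud
Hunk 5: at line 5 remove [pps,yyjqo,chxpx] add [bbar,hajj,mmi] -> 16 lines: oxrg qri lzy wvqd tps jkwc bbar hajj mmi oebp gcxi zecyx qayx qzn fblwg iydud
Hunk 6: at line 10 remove [gcxi,zecyx] add [kmiiq,glu,kyv] -> 17 lines: oxrg qri lzy wvqd tps jkwc bbar hajj mmi oebp kmiiq glu kyv qayx qzn fblwg iydud
Hunk 7: at line 11 remove [kyv] add [ecb,sitvj] -> 18 lines: oxrg qri lzy wvqd tps jkwc bbar hajj mmi oebp kmiiq glu ecb sitvj qayx qzn fblwg iydud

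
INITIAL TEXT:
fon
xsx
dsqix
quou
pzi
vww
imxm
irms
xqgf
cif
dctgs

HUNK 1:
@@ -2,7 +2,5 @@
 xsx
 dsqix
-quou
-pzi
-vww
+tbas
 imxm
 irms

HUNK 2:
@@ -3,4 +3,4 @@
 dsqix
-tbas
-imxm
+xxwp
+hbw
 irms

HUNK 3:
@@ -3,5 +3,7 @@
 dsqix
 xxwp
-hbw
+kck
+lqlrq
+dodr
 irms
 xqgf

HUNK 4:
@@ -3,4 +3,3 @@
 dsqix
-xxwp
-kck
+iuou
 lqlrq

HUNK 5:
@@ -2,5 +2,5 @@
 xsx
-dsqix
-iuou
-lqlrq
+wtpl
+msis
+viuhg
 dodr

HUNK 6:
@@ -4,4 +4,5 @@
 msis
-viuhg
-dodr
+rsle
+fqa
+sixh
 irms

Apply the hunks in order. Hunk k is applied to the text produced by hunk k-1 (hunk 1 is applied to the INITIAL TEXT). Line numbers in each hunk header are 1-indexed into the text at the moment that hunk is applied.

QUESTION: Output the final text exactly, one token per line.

Answer: fon
xsx
wtpl
msis
rsle
fqa
sixh
irms
xqgf
cif
dctgs

Derivation:
Hunk 1: at line 2 remove [quou,pzi,vww] add [tbas] -> 9 lines: fon xsx dsqix tbas imxm irms xqgf cif dctgs
Hunk 2: at line 3 remove [tbas,imxm] add [xxwp,hbw] -> 9 lines: fon xsx dsqix xxwp hbw irms xqgf cif dctgs
Hunk 3: at line 3 remove [hbw] add [kck,lqlrq,dodr] -> 11 lines: fon xsx dsqix xxwp kck lqlrq dodr irms xqgf cif dctgs
Hunk 4: at line 3 remove [xxwp,kck] add [iuou] -> 10 lines: fon xsx dsqix iuou lqlrq dodr irms xqgf cif dctgs
Hunk 5: at line 2 remove [dsqix,iuou,lqlrq] add [wtpl,msis,viuhg] -> 10 lines: fon xsx wtpl msis viuhg dodr irms xqgf cif dctgs
Hunk 6: at line 4 remove [viuhg,dodr] add [rsle,fqa,sixh] -> 11 lines: fon xsx wtpl msis rsle fqa sixh irms xqgf cif dctgs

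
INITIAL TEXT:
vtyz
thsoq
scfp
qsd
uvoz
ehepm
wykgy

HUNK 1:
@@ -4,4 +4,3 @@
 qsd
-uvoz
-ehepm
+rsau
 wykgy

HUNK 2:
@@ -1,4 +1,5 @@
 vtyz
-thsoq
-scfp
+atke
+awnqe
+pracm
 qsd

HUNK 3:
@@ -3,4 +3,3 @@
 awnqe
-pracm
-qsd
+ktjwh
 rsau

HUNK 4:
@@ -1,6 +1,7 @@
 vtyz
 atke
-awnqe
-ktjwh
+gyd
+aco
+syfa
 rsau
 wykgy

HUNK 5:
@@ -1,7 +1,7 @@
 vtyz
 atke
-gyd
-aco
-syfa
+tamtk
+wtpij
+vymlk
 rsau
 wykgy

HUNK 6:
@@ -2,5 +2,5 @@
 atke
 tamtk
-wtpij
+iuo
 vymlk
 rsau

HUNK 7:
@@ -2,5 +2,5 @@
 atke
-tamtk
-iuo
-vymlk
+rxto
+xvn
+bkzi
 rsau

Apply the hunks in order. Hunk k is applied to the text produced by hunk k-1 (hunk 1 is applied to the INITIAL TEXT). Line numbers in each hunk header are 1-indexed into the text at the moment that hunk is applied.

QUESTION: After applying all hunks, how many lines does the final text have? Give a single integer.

Answer: 7

Derivation:
Hunk 1: at line 4 remove [uvoz,ehepm] add [rsau] -> 6 lines: vtyz thsoq scfp qsd rsau wykgy
Hunk 2: at line 1 remove [thsoq,scfp] add [atke,awnqe,pracm] -> 7 lines: vtyz atke awnqe pracm qsd rsau wykgy
Hunk 3: at line 3 remove [pracm,qsd] add [ktjwh] -> 6 lines: vtyz atke awnqe ktjwh rsau wykgy
Hunk 4: at line 1 remove [awnqe,ktjwh] add [gyd,aco,syfa] -> 7 lines: vtyz atke gyd aco syfa rsau wykgy
Hunk 5: at line 1 remove [gyd,aco,syfa] add [tamtk,wtpij,vymlk] -> 7 lines: vtyz atke tamtk wtpij vymlk rsau wykgy
Hunk 6: at line 2 remove [wtpij] add [iuo] -> 7 lines: vtyz atke tamtk iuo vymlk rsau wykgy
Hunk 7: at line 2 remove [tamtk,iuo,vymlk] add [rxto,xvn,bkzi] -> 7 lines: vtyz atke rxto xvn bkzi rsau wykgy
Final line count: 7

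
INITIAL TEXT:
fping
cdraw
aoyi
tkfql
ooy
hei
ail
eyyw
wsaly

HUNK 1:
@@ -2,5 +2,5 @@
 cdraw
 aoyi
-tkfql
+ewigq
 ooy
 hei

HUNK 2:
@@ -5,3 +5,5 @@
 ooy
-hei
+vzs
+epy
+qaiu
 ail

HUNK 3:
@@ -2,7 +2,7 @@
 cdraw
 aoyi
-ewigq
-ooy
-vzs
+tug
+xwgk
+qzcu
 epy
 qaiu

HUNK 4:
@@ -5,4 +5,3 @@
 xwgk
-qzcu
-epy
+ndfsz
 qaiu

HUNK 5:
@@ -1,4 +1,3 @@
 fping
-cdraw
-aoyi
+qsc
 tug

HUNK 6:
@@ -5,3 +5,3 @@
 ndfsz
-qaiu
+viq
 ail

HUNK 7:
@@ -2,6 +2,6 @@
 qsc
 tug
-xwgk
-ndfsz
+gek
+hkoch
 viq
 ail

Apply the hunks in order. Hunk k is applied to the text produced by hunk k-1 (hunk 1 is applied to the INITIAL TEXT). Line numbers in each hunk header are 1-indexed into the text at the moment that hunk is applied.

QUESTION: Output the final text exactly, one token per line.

Hunk 1: at line 2 remove [tkfql] add [ewigq] -> 9 lines: fping cdraw aoyi ewigq ooy hei ail eyyw wsaly
Hunk 2: at line 5 remove [hei] add [vzs,epy,qaiu] -> 11 lines: fping cdraw aoyi ewigq ooy vzs epy qaiu ail eyyw wsaly
Hunk 3: at line 2 remove [ewigq,ooy,vzs] add [tug,xwgk,qzcu] -> 11 lines: fping cdraw aoyi tug xwgk qzcu epy qaiu ail eyyw wsaly
Hunk 4: at line 5 remove [qzcu,epy] add [ndfsz] -> 10 lines: fping cdraw aoyi tug xwgk ndfsz qaiu ail eyyw wsaly
Hunk 5: at line 1 remove [cdraw,aoyi] add [qsc] -> 9 lines: fping qsc tug xwgk ndfsz qaiu ail eyyw wsaly
Hunk 6: at line 5 remove [qaiu] add [viq] -> 9 lines: fping qsc tug xwgk ndfsz viq ail eyyw wsaly
Hunk 7: at line 2 remove [xwgk,ndfsz] add [gek,hkoch] -> 9 lines: fping qsc tug gek hkoch viq ail eyyw wsaly

Answer: fping
qsc
tug
gek
hkoch
viq
ail
eyyw
wsaly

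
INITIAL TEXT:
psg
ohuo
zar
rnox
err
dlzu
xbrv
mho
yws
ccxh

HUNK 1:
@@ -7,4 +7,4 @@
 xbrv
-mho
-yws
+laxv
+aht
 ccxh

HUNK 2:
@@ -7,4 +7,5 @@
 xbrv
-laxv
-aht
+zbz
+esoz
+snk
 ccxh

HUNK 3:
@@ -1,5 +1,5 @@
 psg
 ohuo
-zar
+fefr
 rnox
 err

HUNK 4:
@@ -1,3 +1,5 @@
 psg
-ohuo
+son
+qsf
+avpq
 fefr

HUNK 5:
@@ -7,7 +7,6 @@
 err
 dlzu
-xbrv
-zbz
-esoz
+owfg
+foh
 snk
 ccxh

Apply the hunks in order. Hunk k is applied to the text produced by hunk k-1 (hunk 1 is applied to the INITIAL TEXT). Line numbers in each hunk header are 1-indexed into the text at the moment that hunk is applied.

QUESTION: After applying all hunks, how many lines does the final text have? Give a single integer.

Hunk 1: at line 7 remove [mho,yws] add [laxv,aht] -> 10 lines: psg ohuo zar rnox err dlzu xbrv laxv aht ccxh
Hunk 2: at line 7 remove [laxv,aht] add [zbz,esoz,snk] -> 11 lines: psg ohuo zar rnox err dlzu xbrv zbz esoz snk ccxh
Hunk 3: at line 1 remove [zar] add [fefr] -> 11 lines: psg ohuo fefr rnox err dlzu xbrv zbz esoz snk ccxh
Hunk 4: at line 1 remove [ohuo] add [son,qsf,avpq] -> 13 lines: psg son qsf avpq fefr rnox err dlzu xbrv zbz esoz snk ccxh
Hunk 5: at line 7 remove [xbrv,zbz,esoz] add [owfg,foh] -> 12 lines: psg son qsf avpq fefr rnox err dlzu owfg foh snk ccxh
Final line count: 12

Answer: 12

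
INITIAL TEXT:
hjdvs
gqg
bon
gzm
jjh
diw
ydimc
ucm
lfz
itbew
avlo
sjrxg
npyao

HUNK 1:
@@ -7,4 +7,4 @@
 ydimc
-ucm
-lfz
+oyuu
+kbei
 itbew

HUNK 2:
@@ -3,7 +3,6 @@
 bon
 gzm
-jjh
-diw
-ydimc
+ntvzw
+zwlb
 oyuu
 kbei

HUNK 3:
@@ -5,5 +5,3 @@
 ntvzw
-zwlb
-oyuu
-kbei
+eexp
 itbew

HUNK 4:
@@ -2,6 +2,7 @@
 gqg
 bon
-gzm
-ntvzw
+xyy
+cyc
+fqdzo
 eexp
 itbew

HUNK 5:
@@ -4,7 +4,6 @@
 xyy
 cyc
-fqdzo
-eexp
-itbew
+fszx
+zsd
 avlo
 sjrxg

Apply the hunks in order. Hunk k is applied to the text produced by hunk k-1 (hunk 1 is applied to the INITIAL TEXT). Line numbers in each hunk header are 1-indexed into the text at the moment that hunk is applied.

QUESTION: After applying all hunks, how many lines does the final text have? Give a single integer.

Hunk 1: at line 7 remove [ucm,lfz] add [oyuu,kbei] -> 13 lines: hjdvs gqg bon gzm jjh diw ydimc oyuu kbei itbew avlo sjrxg npyao
Hunk 2: at line 3 remove [jjh,diw,ydimc] add [ntvzw,zwlb] -> 12 lines: hjdvs gqg bon gzm ntvzw zwlb oyuu kbei itbew avlo sjrxg npyao
Hunk 3: at line 5 remove [zwlb,oyuu,kbei] add [eexp] -> 10 lines: hjdvs gqg bon gzm ntvzw eexp itbew avlo sjrxg npyao
Hunk 4: at line 2 remove [gzm,ntvzw] add [xyy,cyc,fqdzo] -> 11 lines: hjdvs gqg bon xyy cyc fqdzo eexp itbew avlo sjrxg npyao
Hunk 5: at line 4 remove [fqdzo,eexp,itbew] add [fszx,zsd] -> 10 lines: hjdvs gqg bon xyy cyc fszx zsd avlo sjrxg npyao
Final line count: 10

Answer: 10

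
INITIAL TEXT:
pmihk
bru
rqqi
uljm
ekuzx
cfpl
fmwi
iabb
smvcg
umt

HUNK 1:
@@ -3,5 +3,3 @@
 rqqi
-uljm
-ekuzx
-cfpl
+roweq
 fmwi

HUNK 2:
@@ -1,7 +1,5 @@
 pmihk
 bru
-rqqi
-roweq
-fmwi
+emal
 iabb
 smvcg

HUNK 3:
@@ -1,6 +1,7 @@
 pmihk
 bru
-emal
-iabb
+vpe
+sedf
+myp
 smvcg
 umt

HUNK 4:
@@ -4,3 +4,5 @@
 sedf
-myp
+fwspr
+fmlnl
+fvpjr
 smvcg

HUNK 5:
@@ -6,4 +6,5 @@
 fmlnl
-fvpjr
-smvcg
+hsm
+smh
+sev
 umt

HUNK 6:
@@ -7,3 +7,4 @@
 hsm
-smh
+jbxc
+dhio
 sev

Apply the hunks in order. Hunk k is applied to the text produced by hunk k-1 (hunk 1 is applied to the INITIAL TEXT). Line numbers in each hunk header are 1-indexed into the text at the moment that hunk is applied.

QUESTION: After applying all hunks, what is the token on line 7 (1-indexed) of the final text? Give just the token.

Hunk 1: at line 3 remove [uljm,ekuzx,cfpl] add [roweq] -> 8 lines: pmihk bru rqqi roweq fmwi iabb smvcg umt
Hunk 2: at line 1 remove [rqqi,roweq,fmwi] add [emal] -> 6 lines: pmihk bru emal iabb smvcg umt
Hunk 3: at line 1 remove [emal,iabb] add [vpe,sedf,myp] -> 7 lines: pmihk bru vpe sedf myp smvcg umt
Hunk 4: at line 4 remove [myp] add [fwspr,fmlnl,fvpjr] -> 9 lines: pmihk bru vpe sedf fwspr fmlnl fvpjr smvcg umt
Hunk 5: at line 6 remove [fvpjr,smvcg] add [hsm,smh,sev] -> 10 lines: pmihk bru vpe sedf fwspr fmlnl hsm smh sev umt
Hunk 6: at line 7 remove [smh] add [jbxc,dhio] -> 11 lines: pmihk bru vpe sedf fwspr fmlnl hsm jbxc dhio sev umt
Final line 7: hsm

Answer: hsm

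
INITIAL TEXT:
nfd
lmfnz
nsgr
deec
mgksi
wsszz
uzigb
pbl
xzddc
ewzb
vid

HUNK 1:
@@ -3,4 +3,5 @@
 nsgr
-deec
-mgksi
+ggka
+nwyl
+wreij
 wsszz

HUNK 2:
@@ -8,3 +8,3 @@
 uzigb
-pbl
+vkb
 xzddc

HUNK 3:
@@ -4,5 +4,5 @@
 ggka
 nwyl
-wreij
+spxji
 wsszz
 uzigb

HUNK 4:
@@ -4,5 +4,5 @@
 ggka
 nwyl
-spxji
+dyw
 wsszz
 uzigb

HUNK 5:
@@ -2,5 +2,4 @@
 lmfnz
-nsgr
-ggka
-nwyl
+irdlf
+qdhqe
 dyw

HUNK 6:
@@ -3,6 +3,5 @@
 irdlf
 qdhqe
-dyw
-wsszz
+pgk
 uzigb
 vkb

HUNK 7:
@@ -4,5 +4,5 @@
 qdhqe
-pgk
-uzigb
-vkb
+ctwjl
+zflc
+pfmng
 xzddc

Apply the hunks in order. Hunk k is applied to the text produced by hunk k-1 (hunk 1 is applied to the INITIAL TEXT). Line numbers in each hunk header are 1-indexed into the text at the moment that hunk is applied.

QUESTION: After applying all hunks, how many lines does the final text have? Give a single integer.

Hunk 1: at line 3 remove [deec,mgksi] add [ggka,nwyl,wreij] -> 12 lines: nfd lmfnz nsgr ggka nwyl wreij wsszz uzigb pbl xzddc ewzb vid
Hunk 2: at line 8 remove [pbl] add [vkb] -> 12 lines: nfd lmfnz nsgr ggka nwyl wreij wsszz uzigb vkb xzddc ewzb vid
Hunk 3: at line 4 remove [wreij] add [spxji] -> 12 lines: nfd lmfnz nsgr ggka nwyl spxji wsszz uzigb vkb xzddc ewzb vid
Hunk 4: at line 4 remove [spxji] add [dyw] -> 12 lines: nfd lmfnz nsgr ggka nwyl dyw wsszz uzigb vkb xzddc ewzb vid
Hunk 5: at line 2 remove [nsgr,ggka,nwyl] add [irdlf,qdhqe] -> 11 lines: nfd lmfnz irdlf qdhqe dyw wsszz uzigb vkb xzddc ewzb vid
Hunk 6: at line 3 remove [dyw,wsszz] add [pgk] -> 10 lines: nfd lmfnz irdlf qdhqe pgk uzigb vkb xzddc ewzb vid
Hunk 7: at line 4 remove [pgk,uzigb,vkb] add [ctwjl,zflc,pfmng] -> 10 lines: nfd lmfnz irdlf qdhqe ctwjl zflc pfmng xzddc ewzb vid
Final line count: 10

Answer: 10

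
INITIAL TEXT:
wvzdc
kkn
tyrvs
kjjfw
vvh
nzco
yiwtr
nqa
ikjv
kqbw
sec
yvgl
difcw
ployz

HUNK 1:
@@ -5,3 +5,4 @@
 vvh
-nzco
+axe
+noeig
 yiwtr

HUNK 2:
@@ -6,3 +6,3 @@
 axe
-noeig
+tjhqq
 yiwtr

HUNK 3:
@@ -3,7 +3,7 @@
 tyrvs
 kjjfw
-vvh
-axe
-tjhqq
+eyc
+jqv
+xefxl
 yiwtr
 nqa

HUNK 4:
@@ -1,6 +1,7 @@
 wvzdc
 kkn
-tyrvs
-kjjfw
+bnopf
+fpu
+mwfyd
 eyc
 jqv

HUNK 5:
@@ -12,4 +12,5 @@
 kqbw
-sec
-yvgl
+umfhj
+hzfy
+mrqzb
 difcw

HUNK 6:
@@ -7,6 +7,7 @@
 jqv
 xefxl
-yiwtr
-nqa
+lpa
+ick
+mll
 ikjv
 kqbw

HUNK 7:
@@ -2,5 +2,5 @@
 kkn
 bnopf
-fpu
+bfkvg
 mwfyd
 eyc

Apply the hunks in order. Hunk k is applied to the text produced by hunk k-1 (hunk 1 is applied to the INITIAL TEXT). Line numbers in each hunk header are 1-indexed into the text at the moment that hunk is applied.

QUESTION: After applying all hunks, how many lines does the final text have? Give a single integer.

Answer: 18

Derivation:
Hunk 1: at line 5 remove [nzco] add [axe,noeig] -> 15 lines: wvzdc kkn tyrvs kjjfw vvh axe noeig yiwtr nqa ikjv kqbw sec yvgl difcw ployz
Hunk 2: at line 6 remove [noeig] add [tjhqq] -> 15 lines: wvzdc kkn tyrvs kjjfw vvh axe tjhqq yiwtr nqa ikjv kqbw sec yvgl difcw ployz
Hunk 3: at line 3 remove [vvh,axe,tjhqq] add [eyc,jqv,xefxl] -> 15 lines: wvzdc kkn tyrvs kjjfw eyc jqv xefxl yiwtr nqa ikjv kqbw sec yvgl difcw ployz
Hunk 4: at line 1 remove [tyrvs,kjjfw] add [bnopf,fpu,mwfyd] -> 16 lines: wvzdc kkn bnopf fpu mwfyd eyc jqv xefxl yiwtr nqa ikjv kqbw sec yvgl difcw ployz
Hunk 5: at line 12 remove [sec,yvgl] add [umfhj,hzfy,mrqzb] -> 17 lines: wvzdc kkn bnopf fpu mwfyd eyc jqv xefxl yiwtr nqa ikjv kqbw umfhj hzfy mrqzb difcw ployz
Hunk 6: at line 7 remove [yiwtr,nqa] add [lpa,ick,mll] -> 18 lines: wvzdc kkn bnopf fpu mwfyd eyc jqv xefxl lpa ick mll ikjv kqbw umfhj hzfy mrqzb difcw ployz
Hunk 7: at line 2 remove [fpu] add [bfkvg] -> 18 lines: wvzdc kkn bnopf bfkvg mwfyd eyc jqv xefxl lpa ick mll ikjv kqbw umfhj hzfy mrqzb difcw ployz
Final line count: 18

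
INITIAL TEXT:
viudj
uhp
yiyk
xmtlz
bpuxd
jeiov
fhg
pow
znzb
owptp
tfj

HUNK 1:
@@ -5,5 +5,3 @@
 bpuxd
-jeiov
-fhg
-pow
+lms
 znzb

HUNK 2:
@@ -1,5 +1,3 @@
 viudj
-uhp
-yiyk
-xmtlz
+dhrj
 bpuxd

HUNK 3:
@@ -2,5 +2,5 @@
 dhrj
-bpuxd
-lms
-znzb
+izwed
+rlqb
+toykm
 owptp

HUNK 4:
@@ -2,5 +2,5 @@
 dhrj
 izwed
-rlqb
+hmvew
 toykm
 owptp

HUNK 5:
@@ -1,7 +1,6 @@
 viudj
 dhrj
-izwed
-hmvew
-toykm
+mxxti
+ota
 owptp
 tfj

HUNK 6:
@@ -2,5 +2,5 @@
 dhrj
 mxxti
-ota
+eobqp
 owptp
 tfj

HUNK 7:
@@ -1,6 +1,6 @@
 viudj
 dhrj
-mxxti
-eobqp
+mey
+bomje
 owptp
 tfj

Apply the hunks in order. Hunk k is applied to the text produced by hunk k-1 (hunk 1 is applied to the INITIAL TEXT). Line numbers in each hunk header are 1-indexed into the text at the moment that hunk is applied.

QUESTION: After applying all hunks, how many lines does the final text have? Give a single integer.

Hunk 1: at line 5 remove [jeiov,fhg,pow] add [lms] -> 9 lines: viudj uhp yiyk xmtlz bpuxd lms znzb owptp tfj
Hunk 2: at line 1 remove [uhp,yiyk,xmtlz] add [dhrj] -> 7 lines: viudj dhrj bpuxd lms znzb owptp tfj
Hunk 3: at line 2 remove [bpuxd,lms,znzb] add [izwed,rlqb,toykm] -> 7 lines: viudj dhrj izwed rlqb toykm owptp tfj
Hunk 4: at line 2 remove [rlqb] add [hmvew] -> 7 lines: viudj dhrj izwed hmvew toykm owptp tfj
Hunk 5: at line 1 remove [izwed,hmvew,toykm] add [mxxti,ota] -> 6 lines: viudj dhrj mxxti ota owptp tfj
Hunk 6: at line 2 remove [ota] add [eobqp] -> 6 lines: viudj dhrj mxxti eobqp owptp tfj
Hunk 7: at line 1 remove [mxxti,eobqp] add [mey,bomje] -> 6 lines: viudj dhrj mey bomje owptp tfj
Final line count: 6

Answer: 6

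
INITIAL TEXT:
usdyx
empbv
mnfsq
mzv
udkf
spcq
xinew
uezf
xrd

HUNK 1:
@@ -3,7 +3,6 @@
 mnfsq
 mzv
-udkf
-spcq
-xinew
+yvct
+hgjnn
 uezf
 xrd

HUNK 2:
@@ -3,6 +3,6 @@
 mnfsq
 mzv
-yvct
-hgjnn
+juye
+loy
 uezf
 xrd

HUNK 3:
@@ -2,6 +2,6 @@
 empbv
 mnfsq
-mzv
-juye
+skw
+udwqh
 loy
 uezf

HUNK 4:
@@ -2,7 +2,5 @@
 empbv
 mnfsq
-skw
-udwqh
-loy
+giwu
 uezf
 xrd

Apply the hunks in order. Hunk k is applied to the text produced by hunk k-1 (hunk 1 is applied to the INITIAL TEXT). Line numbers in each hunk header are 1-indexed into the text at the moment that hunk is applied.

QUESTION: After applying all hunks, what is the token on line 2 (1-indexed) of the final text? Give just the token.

Hunk 1: at line 3 remove [udkf,spcq,xinew] add [yvct,hgjnn] -> 8 lines: usdyx empbv mnfsq mzv yvct hgjnn uezf xrd
Hunk 2: at line 3 remove [yvct,hgjnn] add [juye,loy] -> 8 lines: usdyx empbv mnfsq mzv juye loy uezf xrd
Hunk 3: at line 2 remove [mzv,juye] add [skw,udwqh] -> 8 lines: usdyx empbv mnfsq skw udwqh loy uezf xrd
Hunk 4: at line 2 remove [skw,udwqh,loy] add [giwu] -> 6 lines: usdyx empbv mnfsq giwu uezf xrd
Final line 2: empbv

Answer: empbv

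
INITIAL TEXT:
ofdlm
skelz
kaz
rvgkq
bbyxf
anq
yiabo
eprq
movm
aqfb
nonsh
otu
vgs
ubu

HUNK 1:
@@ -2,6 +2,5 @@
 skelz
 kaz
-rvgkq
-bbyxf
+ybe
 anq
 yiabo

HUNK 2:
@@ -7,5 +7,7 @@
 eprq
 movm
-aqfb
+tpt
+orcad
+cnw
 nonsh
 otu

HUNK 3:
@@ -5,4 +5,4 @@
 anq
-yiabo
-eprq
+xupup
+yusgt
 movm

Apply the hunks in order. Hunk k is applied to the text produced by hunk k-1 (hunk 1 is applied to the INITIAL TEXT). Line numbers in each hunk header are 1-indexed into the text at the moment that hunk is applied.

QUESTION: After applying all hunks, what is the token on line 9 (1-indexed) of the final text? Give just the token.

Hunk 1: at line 2 remove [rvgkq,bbyxf] add [ybe] -> 13 lines: ofdlm skelz kaz ybe anq yiabo eprq movm aqfb nonsh otu vgs ubu
Hunk 2: at line 7 remove [aqfb] add [tpt,orcad,cnw] -> 15 lines: ofdlm skelz kaz ybe anq yiabo eprq movm tpt orcad cnw nonsh otu vgs ubu
Hunk 3: at line 5 remove [yiabo,eprq] add [xupup,yusgt] -> 15 lines: ofdlm skelz kaz ybe anq xupup yusgt movm tpt orcad cnw nonsh otu vgs ubu
Final line 9: tpt

Answer: tpt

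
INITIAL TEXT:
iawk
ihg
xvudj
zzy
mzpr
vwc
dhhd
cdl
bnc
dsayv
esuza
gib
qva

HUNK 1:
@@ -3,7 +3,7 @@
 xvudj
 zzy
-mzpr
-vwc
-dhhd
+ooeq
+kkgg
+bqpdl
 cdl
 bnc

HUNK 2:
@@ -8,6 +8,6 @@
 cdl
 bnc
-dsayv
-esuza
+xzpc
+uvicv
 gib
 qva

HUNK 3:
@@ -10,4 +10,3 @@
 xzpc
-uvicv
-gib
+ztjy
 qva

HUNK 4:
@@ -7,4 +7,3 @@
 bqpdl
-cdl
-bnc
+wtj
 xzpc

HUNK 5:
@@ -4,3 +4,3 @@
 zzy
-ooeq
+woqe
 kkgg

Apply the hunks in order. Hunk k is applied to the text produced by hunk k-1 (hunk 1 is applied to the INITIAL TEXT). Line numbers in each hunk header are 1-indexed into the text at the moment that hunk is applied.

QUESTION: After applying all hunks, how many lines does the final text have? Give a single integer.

Answer: 11

Derivation:
Hunk 1: at line 3 remove [mzpr,vwc,dhhd] add [ooeq,kkgg,bqpdl] -> 13 lines: iawk ihg xvudj zzy ooeq kkgg bqpdl cdl bnc dsayv esuza gib qva
Hunk 2: at line 8 remove [dsayv,esuza] add [xzpc,uvicv] -> 13 lines: iawk ihg xvudj zzy ooeq kkgg bqpdl cdl bnc xzpc uvicv gib qva
Hunk 3: at line 10 remove [uvicv,gib] add [ztjy] -> 12 lines: iawk ihg xvudj zzy ooeq kkgg bqpdl cdl bnc xzpc ztjy qva
Hunk 4: at line 7 remove [cdl,bnc] add [wtj] -> 11 lines: iawk ihg xvudj zzy ooeq kkgg bqpdl wtj xzpc ztjy qva
Hunk 5: at line 4 remove [ooeq] add [woqe] -> 11 lines: iawk ihg xvudj zzy woqe kkgg bqpdl wtj xzpc ztjy qva
Final line count: 11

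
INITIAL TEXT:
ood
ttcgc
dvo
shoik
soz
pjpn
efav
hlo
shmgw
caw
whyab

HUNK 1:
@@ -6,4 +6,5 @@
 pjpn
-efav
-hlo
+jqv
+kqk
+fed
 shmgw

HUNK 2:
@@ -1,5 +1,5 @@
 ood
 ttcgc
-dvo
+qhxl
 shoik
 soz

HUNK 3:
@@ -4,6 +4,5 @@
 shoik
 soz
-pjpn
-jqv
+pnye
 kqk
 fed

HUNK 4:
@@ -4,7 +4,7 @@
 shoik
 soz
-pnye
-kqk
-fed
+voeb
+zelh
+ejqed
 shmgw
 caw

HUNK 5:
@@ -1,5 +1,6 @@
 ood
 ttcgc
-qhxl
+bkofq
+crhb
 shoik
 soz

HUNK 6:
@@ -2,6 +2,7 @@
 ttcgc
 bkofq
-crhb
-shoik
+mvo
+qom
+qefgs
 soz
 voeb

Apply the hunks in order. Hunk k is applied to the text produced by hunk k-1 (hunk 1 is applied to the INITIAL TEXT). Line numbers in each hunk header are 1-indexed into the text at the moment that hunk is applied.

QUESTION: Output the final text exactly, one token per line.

Answer: ood
ttcgc
bkofq
mvo
qom
qefgs
soz
voeb
zelh
ejqed
shmgw
caw
whyab

Derivation:
Hunk 1: at line 6 remove [efav,hlo] add [jqv,kqk,fed] -> 12 lines: ood ttcgc dvo shoik soz pjpn jqv kqk fed shmgw caw whyab
Hunk 2: at line 1 remove [dvo] add [qhxl] -> 12 lines: ood ttcgc qhxl shoik soz pjpn jqv kqk fed shmgw caw whyab
Hunk 3: at line 4 remove [pjpn,jqv] add [pnye] -> 11 lines: ood ttcgc qhxl shoik soz pnye kqk fed shmgw caw whyab
Hunk 4: at line 4 remove [pnye,kqk,fed] add [voeb,zelh,ejqed] -> 11 lines: ood ttcgc qhxl shoik soz voeb zelh ejqed shmgw caw whyab
Hunk 5: at line 1 remove [qhxl] add [bkofq,crhb] -> 12 lines: ood ttcgc bkofq crhb shoik soz voeb zelh ejqed shmgw caw whyab
Hunk 6: at line 2 remove [crhb,shoik] add [mvo,qom,qefgs] -> 13 lines: ood ttcgc bkofq mvo qom qefgs soz voeb zelh ejqed shmgw caw whyab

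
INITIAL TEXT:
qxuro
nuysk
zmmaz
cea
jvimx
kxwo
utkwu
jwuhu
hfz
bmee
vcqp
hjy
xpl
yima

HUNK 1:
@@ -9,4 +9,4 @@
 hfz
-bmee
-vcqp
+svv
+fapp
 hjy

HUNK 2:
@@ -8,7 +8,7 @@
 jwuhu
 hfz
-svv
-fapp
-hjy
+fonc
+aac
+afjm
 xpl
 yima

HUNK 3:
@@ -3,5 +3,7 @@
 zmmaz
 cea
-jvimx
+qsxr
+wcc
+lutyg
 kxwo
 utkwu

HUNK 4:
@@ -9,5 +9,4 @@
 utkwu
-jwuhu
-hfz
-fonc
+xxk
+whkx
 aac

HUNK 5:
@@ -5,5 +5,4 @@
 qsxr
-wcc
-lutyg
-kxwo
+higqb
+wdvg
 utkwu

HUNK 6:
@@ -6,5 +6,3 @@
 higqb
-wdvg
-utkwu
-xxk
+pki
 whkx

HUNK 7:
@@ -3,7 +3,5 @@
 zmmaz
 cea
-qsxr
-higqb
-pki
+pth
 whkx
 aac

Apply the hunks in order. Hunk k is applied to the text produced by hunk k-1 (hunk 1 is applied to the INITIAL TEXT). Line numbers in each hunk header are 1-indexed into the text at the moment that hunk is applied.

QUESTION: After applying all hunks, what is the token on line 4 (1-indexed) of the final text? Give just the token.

Hunk 1: at line 9 remove [bmee,vcqp] add [svv,fapp] -> 14 lines: qxuro nuysk zmmaz cea jvimx kxwo utkwu jwuhu hfz svv fapp hjy xpl yima
Hunk 2: at line 8 remove [svv,fapp,hjy] add [fonc,aac,afjm] -> 14 lines: qxuro nuysk zmmaz cea jvimx kxwo utkwu jwuhu hfz fonc aac afjm xpl yima
Hunk 3: at line 3 remove [jvimx] add [qsxr,wcc,lutyg] -> 16 lines: qxuro nuysk zmmaz cea qsxr wcc lutyg kxwo utkwu jwuhu hfz fonc aac afjm xpl yima
Hunk 4: at line 9 remove [jwuhu,hfz,fonc] add [xxk,whkx] -> 15 lines: qxuro nuysk zmmaz cea qsxr wcc lutyg kxwo utkwu xxk whkx aac afjm xpl yima
Hunk 5: at line 5 remove [wcc,lutyg,kxwo] add [higqb,wdvg] -> 14 lines: qxuro nuysk zmmaz cea qsxr higqb wdvg utkwu xxk whkx aac afjm xpl yima
Hunk 6: at line 6 remove [wdvg,utkwu,xxk] add [pki] -> 12 lines: qxuro nuysk zmmaz cea qsxr higqb pki whkx aac afjm xpl yima
Hunk 7: at line 3 remove [qsxr,higqb,pki] add [pth] -> 10 lines: qxuro nuysk zmmaz cea pth whkx aac afjm xpl yima
Final line 4: cea

Answer: cea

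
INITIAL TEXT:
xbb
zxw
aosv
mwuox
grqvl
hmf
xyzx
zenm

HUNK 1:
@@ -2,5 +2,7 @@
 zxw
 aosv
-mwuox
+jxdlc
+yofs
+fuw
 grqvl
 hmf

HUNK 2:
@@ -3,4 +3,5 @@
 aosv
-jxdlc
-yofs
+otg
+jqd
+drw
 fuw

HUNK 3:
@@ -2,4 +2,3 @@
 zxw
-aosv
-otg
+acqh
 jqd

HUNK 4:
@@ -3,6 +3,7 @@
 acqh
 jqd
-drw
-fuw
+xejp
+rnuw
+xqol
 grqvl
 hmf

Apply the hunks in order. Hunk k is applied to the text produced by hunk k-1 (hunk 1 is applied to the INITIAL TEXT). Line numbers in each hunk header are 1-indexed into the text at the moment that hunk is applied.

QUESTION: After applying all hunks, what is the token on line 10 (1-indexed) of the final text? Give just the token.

Answer: xyzx

Derivation:
Hunk 1: at line 2 remove [mwuox] add [jxdlc,yofs,fuw] -> 10 lines: xbb zxw aosv jxdlc yofs fuw grqvl hmf xyzx zenm
Hunk 2: at line 3 remove [jxdlc,yofs] add [otg,jqd,drw] -> 11 lines: xbb zxw aosv otg jqd drw fuw grqvl hmf xyzx zenm
Hunk 3: at line 2 remove [aosv,otg] add [acqh] -> 10 lines: xbb zxw acqh jqd drw fuw grqvl hmf xyzx zenm
Hunk 4: at line 3 remove [drw,fuw] add [xejp,rnuw,xqol] -> 11 lines: xbb zxw acqh jqd xejp rnuw xqol grqvl hmf xyzx zenm
Final line 10: xyzx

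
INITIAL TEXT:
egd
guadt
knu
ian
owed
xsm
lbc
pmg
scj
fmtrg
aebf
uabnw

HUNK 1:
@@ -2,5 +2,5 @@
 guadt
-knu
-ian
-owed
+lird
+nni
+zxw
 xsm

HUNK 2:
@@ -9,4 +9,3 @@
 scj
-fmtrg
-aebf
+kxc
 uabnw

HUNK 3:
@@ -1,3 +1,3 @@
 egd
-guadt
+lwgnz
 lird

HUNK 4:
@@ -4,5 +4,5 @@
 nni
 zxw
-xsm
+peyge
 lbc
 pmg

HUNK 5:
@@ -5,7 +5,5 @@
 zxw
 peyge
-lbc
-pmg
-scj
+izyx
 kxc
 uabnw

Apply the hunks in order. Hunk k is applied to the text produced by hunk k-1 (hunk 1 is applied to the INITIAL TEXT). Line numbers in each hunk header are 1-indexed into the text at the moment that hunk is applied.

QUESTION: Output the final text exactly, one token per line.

Hunk 1: at line 2 remove [knu,ian,owed] add [lird,nni,zxw] -> 12 lines: egd guadt lird nni zxw xsm lbc pmg scj fmtrg aebf uabnw
Hunk 2: at line 9 remove [fmtrg,aebf] add [kxc] -> 11 lines: egd guadt lird nni zxw xsm lbc pmg scj kxc uabnw
Hunk 3: at line 1 remove [guadt] add [lwgnz] -> 11 lines: egd lwgnz lird nni zxw xsm lbc pmg scj kxc uabnw
Hunk 4: at line 4 remove [xsm] add [peyge] -> 11 lines: egd lwgnz lird nni zxw peyge lbc pmg scj kxc uabnw
Hunk 5: at line 5 remove [lbc,pmg,scj] add [izyx] -> 9 lines: egd lwgnz lird nni zxw peyge izyx kxc uabnw

Answer: egd
lwgnz
lird
nni
zxw
peyge
izyx
kxc
uabnw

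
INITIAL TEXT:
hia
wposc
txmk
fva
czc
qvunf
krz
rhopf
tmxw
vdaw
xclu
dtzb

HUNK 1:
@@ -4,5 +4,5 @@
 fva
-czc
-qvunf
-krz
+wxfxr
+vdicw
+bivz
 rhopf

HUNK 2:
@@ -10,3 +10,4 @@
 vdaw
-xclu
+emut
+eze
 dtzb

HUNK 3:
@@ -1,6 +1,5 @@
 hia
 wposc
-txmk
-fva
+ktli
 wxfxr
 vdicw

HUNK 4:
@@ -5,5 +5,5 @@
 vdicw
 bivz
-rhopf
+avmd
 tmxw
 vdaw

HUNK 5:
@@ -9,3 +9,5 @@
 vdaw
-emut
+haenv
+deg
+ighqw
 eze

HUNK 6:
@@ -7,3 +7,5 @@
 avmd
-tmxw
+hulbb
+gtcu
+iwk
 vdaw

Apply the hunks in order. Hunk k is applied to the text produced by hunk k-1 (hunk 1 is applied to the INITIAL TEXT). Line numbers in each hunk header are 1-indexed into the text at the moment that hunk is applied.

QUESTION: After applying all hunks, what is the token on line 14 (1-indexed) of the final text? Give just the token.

Answer: ighqw

Derivation:
Hunk 1: at line 4 remove [czc,qvunf,krz] add [wxfxr,vdicw,bivz] -> 12 lines: hia wposc txmk fva wxfxr vdicw bivz rhopf tmxw vdaw xclu dtzb
Hunk 2: at line 10 remove [xclu] add [emut,eze] -> 13 lines: hia wposc txmk fva wxfxr vdicw bivz rhopf tmxw vdaw emut eze dtzb
Hunk 3: at line 1 remove [txmk,fva] add [ktli] -> 12 lines: hia wposc ktli wxfxr vdicw bivz rhopf tmxw vdaw emut eze dtzb
Hunk 4: at line 5 remove [rhopf] add [avmd] -> 12 lines: hia wposc ktli wxfxr vdicw bivz avmd tmxw vdaw emut eze dtzb
Hunk 5: at line 9 remove [emut] add [haenv,deg,ighqw] -> 14 lines: hia wposc ktli wxfxr vdicw bivz avmd tmxw vdaw haenv deg ighqw eze dtzb
Hunk 6: at line 7 remove [tmxw] add [hulbb,gtcu,iwk] -> 16 lines: hia wposc ktli wxfxr vdicw bivz avmd hulbb gtcu iwk vdaw haenv deg ighqw eze dtzb
Final line 14: ighqw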